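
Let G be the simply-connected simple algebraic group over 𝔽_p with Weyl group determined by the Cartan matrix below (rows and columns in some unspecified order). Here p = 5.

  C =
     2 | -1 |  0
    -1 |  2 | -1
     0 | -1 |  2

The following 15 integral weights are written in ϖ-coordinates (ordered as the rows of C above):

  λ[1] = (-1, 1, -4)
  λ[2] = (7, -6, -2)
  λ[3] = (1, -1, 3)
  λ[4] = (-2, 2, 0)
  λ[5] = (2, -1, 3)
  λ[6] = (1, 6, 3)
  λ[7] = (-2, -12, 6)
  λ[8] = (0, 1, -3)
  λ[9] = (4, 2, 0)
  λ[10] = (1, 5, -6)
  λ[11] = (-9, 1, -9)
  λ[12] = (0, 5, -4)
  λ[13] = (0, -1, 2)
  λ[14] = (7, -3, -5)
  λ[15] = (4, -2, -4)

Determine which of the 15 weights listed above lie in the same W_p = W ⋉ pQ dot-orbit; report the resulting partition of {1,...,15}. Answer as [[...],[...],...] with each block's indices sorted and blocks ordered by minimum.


A_3 Cartan matrix, 3 simple roots permuted; ρ=(1,1,1).

Each λ_j+ρ reduced to Ā_5; 3-tuples below use C's row order:

  λ_1 → (1, 0, 2) · λ_2 → (1, 0, 2) · λ_3 → (1, 0, 3) · λ_4 → (1, 2, 1) · λ_5 → (1, 0, 2) · λ_6 → (1, 2, 1) · λ_7 → (1, 0, 3) · λ_8 → (1, 0, 2) · λ_9 → (1, 0, 3) · λ_10 → (1, 0, 2) · λ_11 → (1, 2, 1) · λ_12 → (1, 2, 1) · λ_13 → (1, 0, 3) · λ_14 → (1, 2, 1) · λ_15 → (1, 3, 1)

Grouping the 15 weights by Ā_5-representative: 4 linkage classes.

[[1, 2, 5, 8, 10], [3, 7, 9, 13], [4, 6, 11, 12, 14], [15]]


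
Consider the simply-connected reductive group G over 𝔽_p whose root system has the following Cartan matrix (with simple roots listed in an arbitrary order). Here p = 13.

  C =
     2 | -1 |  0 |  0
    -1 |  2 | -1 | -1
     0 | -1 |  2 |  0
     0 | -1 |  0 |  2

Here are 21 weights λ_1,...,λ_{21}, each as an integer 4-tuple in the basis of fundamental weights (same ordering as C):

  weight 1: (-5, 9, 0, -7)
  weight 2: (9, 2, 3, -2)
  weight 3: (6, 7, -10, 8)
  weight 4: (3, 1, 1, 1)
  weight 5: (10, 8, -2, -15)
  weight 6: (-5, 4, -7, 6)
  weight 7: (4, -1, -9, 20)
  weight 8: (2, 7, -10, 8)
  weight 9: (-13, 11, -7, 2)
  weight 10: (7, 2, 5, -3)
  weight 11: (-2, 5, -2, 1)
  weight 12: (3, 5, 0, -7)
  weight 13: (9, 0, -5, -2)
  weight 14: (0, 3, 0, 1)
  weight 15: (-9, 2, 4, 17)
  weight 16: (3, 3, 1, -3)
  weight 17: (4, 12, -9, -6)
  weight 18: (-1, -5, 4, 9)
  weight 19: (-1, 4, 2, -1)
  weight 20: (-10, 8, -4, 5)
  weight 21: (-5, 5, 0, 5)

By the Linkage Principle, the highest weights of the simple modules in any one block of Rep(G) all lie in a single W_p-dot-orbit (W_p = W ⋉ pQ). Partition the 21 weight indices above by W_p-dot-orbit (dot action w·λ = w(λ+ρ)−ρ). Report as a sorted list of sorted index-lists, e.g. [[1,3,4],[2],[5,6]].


C ↔ D_4 under row/col permutation; |W(D_4)| = 192.

λ_j+ρ reflected into Ā_13 (⟨·,θ^∨⟩≤13); 4-tuples as given:

  [1] (4, 0, 1, 6);  [2] (6, 1, 0, 3);  [3] (4, 2, 2, 2);  [4] (4, 2, 2, 2);  [5] (1, 4, 1, 2);  [6] (1, 4, 1, 2);  [7] (0, 5, 3, 0);  [8] (4, 2, 2, 2);  [9] (6, 1, 0, 3);  [10] (4, 2, 2, 2);  [11] (1, 4, 1, 2);  [12] (4, 0, 1, 6);  [13] (6, 1, 0, 3);  [14] (1, 4, 1, 2);  [15] (0, 5, 3, 0);  [16] (4, 2, 2, 2);  [17] (0, 5, 3, 0);  [18] (4, 0, 1, 6);  [19] (0, 5, 3, 0);  [20] (6, 1, 0, 3);  [21] (4, 0, 1, 6)

5 distinct reps among the 21 weights ⇒ 5 W_13-linkage classes:

[[1, 12, 18, 21], [2, 9, 13, 20], [3, 4, 8, 10, 16], [5, 6, 11, 14], [7, 15, 17, 19]]


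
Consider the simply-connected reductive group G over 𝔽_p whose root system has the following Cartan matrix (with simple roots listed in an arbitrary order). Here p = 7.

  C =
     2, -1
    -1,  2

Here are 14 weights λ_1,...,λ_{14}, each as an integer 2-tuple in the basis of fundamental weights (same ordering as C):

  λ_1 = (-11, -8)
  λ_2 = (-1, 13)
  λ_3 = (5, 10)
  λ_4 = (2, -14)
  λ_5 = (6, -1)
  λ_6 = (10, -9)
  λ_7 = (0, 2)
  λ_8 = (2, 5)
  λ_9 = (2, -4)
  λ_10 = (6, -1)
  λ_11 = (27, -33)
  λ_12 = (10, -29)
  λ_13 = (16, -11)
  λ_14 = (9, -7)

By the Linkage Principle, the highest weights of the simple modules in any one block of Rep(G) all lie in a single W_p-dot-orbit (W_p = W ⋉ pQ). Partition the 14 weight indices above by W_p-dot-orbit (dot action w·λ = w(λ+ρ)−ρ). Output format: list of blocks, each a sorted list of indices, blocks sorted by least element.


Root system A_2: the 2×2 matrix C matches after relabeling.

W_7-reps of the 14 weights in Ā_7 (same 2-coord order as C):

  λ_1 → (0, 3);  λ_2 → (7, 0);  λ_3 → (1, 3);  λ_4 → (1, 3);  λ_5 → (7, 0);  λ_6 → (1, 3);  λ_7 → (1, 3);  λ_8 → (1, 4);  λ_9 → (0, 3);  λ_10 → (7, 0);  λ_11 → (0, 3);  λ_12 → (0, 3);  λ_13 → (0, 3);  λ_14 → (1, 3)

Linkage partition of the 14 weights (4 classes, p=7):

[[1, 9, 11, 12, 13], [2, 5, 10], [3, 4, 6, 7, 14], [8]]


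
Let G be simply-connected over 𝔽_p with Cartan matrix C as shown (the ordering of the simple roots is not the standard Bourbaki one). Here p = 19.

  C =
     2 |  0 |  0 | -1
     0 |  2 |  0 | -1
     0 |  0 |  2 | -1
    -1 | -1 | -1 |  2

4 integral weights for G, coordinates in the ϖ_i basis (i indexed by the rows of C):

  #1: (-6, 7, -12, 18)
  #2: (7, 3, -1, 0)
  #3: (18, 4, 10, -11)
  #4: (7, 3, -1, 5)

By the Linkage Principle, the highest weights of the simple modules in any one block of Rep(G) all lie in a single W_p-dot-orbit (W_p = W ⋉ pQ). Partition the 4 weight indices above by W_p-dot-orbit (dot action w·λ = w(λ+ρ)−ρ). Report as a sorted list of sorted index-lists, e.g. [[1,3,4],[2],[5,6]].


Dynkin diagram of C (from the 6 off-diagonal −1 entries): D_4.

λ_j+ρ reflected into Ā_19 (⟨·,θ^∨⟩≤19); 4-tuples as given:

  1: (3, 0, 3, 5);  2: (8, 4, 0, 1);  3: (8, 4, 0, 1);  4: (8, 4, 0, 1)

Linkage partition of the 4 weights (2 classes, p=19):

[[1], [2, 3, 4]]


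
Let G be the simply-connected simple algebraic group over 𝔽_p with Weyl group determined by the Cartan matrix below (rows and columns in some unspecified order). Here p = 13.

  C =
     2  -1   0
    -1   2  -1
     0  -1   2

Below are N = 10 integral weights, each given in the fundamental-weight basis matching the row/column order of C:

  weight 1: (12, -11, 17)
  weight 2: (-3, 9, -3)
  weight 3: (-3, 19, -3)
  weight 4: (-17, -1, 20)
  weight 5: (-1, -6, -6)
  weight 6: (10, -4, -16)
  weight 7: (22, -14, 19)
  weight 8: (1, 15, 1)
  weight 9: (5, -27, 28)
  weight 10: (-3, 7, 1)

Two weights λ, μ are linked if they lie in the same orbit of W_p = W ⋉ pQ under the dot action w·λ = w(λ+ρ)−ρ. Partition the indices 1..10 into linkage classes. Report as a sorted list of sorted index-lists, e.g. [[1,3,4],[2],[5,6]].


A_3 Cartan matrix, 3 simple roots permuted; ρ=(1,1,1).

Alcove-folded reps (p=13, 10 weights, presented ϖ-order):

  λ_1 → (5, 5, 0) · λ_2 → (2, 6, 2) · λ_3 → (2, 6, 2) · λ_4 → (5, 5, 0) · λ_5 → (5, 5, 0) · λ_6 → (2, 6, 2) · λ_7 → (3, 4, 6) · λ_8 → (2, 6, 2) · λ_9 → (3, 4, 6) · λ_10 → (2, 6, 2)

3 distinct reps among the 10 weights ⇒ 3 W_13-linkage classes:

[[1, 4, 5], [2, 3, 6, 8, 10], [7, 9]]


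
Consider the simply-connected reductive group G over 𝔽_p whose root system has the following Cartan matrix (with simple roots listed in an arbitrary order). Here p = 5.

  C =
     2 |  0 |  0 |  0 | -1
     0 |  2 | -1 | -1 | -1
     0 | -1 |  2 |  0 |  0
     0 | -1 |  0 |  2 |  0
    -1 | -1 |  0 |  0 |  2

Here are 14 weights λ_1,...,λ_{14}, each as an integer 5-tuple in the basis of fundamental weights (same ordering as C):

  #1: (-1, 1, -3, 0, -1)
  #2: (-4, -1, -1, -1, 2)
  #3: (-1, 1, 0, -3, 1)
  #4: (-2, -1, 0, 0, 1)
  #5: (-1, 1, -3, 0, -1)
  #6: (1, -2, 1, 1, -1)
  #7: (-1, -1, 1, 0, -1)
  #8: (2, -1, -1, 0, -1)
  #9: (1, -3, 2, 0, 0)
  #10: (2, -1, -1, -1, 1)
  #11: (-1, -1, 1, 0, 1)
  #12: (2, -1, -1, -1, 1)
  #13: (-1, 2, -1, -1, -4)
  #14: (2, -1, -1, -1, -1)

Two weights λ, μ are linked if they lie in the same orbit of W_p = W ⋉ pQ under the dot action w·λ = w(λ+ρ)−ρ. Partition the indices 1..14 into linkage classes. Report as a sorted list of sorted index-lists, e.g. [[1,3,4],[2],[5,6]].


Dynkin diagram of C (from the 8 off-diagonal −1 entries): D_5.

Ā_5 reps of the 14 weights (D_5, coords as presented):

  λ_1+ρ ↦ (0, 0, 2, 1, 0)
  λ_2+ρ ↦ (3, 0, 0, 0, 0)
  λ_3+ρ ↦ (0, 0, 1, 2, 0)
  λ_4+ρ ↦ (1, 0, 1, 1, 1)
  λ_5+ρ ↦ (0, 0, 2, 1, 0)
  λ_6+ρ ↦ (1, 0, 1, 1, 1)
  λ_7+ρ ↦ (0, 0, 2, 1, 0)
  λ_8+ρ ↦ (3, 0, 0, 1, 0)
  λ_9+ρ ↦ (1, 0, 1, 1, 1)
  λ_10+ρ ↦ (3, 0, 0, 0, 0)
  λ_11+ρ ↦ (0, 0, 2, 1, 0)
  λ_12+ρ ↦ (3, 0, 0, 0, 0)
  λ_13+ρ ↦ (3, 0, 0, 0, 0)
  λ_14+ρ ↦ (3, 0, 0, 0, 0)

5 distinct reps among the 14 weights ⇒ 5 W_5-linkage classes:

[[1, 5, 7, 11], [2, 10, 12, 13, 14], [3], [4, 6, 9], [8]]


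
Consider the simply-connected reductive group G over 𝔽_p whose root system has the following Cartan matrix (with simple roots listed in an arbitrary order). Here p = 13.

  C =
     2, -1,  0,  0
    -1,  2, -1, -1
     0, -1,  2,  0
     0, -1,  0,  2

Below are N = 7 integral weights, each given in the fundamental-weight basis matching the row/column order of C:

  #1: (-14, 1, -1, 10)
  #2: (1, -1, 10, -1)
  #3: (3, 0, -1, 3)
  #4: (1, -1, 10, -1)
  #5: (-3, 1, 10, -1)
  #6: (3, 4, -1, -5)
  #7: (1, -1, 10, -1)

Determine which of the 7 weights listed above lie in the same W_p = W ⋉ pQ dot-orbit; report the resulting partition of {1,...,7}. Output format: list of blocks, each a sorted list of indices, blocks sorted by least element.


Root system D_4: the 4×4 matrix C matches after relabeling.

Each λ_j+ρ reduced to Ā_13; 4-tuples below use C's row order:

  [1] (2, 0, 11, 0)
  [2] (2, 0, 11, 0)
  [3] (4, 1, 0, 4)
  [4] (2, 0, 11, 0)
  [5] (2, 0, 11, 0)
  [6] (4, 1, 0, 4)
  [7] (2, 0, 11, 0)

2 distinct reps among the 7 weights ⇒ 2 W_13-linkage classes:

[[1, 2, 4, 5, 7], [3, 6]]


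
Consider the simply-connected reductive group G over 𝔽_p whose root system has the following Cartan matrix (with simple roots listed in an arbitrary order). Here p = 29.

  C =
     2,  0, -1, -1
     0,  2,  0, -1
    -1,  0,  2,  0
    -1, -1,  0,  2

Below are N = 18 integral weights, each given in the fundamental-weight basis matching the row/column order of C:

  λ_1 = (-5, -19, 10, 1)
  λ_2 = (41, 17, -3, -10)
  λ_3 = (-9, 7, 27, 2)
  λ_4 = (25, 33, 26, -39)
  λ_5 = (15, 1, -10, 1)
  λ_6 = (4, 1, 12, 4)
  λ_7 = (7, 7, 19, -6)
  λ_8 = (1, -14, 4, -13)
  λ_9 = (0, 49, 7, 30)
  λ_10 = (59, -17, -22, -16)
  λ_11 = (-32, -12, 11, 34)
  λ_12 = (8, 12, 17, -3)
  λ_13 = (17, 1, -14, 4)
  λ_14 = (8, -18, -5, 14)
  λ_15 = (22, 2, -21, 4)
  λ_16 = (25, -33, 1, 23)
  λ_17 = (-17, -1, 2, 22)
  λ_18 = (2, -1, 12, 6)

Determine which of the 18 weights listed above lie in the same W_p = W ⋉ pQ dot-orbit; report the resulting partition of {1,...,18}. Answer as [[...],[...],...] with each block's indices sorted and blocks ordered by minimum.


A_4 Cartan matrix, 4 simple roots permuted; ρ=(1,1,1,1).

W_29-reps of the 18 weights in Ā_29 (same 4-coord order as C):

  [1] (7, 2, 9, 2) · [2] (7, 2, 9, 2) · [3] (3, 1, 18, 5) · [4] (3, 15, 4, 2) · [5] (7, 2, 9, 2) · [6] (5, 2, 13, 5) · [7] (3, 1, 18, 5) · [8] (5, 2, 13, 5) · [9] (3, 1, 18, 5) · [10] (0, 14, 8, 2) · [11] (5, 2, 13, 5) · [12] (7, 2, 9, 2) · [13] (5, 2, 13, 5) · [14] (3, 15, 4, 2) · [15] (3, 1, 18, 5) · [16] (3, 1, 18, 5) · [17] (3, 0, 13, 7) · [18] (3, 0, 13, 7)

These 18 weights hit 6 W_29-dot-orbits; sizes (4, 5, 2, 4, 1, 2):

[[1, 2, 5, 12], [3, 7, 9, 15, 16], [4, 14], [6, 8, 11, 13], [10], [17, 18]]


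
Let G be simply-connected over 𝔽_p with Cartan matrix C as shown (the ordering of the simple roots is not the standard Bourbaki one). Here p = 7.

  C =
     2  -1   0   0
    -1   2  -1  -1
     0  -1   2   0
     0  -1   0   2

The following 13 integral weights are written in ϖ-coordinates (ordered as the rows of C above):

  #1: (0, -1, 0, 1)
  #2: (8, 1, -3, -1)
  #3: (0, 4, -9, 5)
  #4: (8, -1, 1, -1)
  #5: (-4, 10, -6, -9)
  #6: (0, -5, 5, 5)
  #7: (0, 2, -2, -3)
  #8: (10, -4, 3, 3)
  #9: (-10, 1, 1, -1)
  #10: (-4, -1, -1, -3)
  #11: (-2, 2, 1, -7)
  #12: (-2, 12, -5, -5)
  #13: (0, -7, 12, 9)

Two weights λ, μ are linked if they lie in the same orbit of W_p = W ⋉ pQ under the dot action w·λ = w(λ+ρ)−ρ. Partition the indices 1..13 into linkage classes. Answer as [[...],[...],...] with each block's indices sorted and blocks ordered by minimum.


Type D_4, rank 4, |W|=192; reorder rows/cols to standard.

Alcove-folded reps (p=7, 13 weights, presented ϖ-order):

  λ_1 → (1, 0, 1, 2);  λ_2 → (3, 0, 0, 2);  λ_3 → (2, 1, 1, 1);  λ_4 → (3, 0, 0, 2);  λ_5 → (1, 0, 1, 2);  λ_6 → (2, 1, 1, 1);  λ_7 → (1, 0, 1, 2);  λ_8 → (2, 1, 1, 1);  λ_9 → (3, 0, 0, 2);  λ_10 → (3, 0, 0, 2);  λ_11 → (2, 1, 1, 1);  λ_12 → (2, 1, 1, 1);  λ_13 → (1, 0, 1, 2)

These 13 weights hit 3 W_7-dot-orbits; sizes (4, 4, 5):

[[1, 5, 7, 13], [2, 4, 9, 10], [3, 6, 8, 11, 12]]


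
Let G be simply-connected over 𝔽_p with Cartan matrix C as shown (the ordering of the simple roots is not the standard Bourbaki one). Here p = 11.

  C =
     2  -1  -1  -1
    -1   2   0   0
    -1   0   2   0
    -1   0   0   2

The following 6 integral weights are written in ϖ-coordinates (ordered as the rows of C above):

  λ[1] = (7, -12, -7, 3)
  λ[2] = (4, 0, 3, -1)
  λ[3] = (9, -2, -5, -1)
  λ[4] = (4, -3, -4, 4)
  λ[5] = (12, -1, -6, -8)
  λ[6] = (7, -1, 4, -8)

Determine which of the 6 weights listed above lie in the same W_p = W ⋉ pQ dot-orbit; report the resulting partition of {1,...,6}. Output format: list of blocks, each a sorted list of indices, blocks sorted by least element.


Root system D_4: the 4×4 matrix C matches after relabeling.

Each λ_j+ρ reduced to Ā_11; 4-tuples below use C's row order:

    [1] (0, 2, 3, 5)
    [2] (1, 1, 4, 0)
    [3] (1, 1, 4, 0)
    [4] (0, 2, 3, 5)
    [5] (0, 2, 3, 5)
    [6] (0, 2, 3, 5)

2 distinct reps among the 6 weights ⇒ 2 W_11-linkage classes:

[[1, 4, 5, 6], [2, 3]]


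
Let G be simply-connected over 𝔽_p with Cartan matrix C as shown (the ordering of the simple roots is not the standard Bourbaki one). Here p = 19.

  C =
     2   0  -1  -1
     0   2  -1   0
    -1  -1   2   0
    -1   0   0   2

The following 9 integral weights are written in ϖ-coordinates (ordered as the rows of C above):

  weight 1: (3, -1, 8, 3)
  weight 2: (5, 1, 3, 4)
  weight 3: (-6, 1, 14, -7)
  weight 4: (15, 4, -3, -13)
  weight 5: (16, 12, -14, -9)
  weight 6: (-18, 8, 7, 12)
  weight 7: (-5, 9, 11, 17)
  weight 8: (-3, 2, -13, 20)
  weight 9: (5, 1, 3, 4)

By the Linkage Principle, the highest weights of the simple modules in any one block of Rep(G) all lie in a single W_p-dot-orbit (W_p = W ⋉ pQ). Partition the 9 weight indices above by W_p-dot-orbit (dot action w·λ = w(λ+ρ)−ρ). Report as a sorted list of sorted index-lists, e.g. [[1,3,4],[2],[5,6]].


Dynkin diagram of C (from the 6 off-diagonal −1 entries): A_4.

Alcove-folded reps (p=19, 9 weights, presented ϖ-order):

  1: (4, 0, 9, 4) · 2: (6, 2, 4, 5) · 3: (6, 2, 4, 5) · 4: (2, 3, 2, 12) · 5: (4, 0, 9, 4) · 6: (4, 0, 9, 4) · 7: (1, 7, 1, 3) · 8: (3, 0, 9, 5) · 9: (6, 2, 4, 5)

The 9 indices split into 5 linkage classes (same alcove rep ⇔ same W_19-dot-orbit):

[[1, 5, 6], [2, 3, 9], [4], [7], [8]]


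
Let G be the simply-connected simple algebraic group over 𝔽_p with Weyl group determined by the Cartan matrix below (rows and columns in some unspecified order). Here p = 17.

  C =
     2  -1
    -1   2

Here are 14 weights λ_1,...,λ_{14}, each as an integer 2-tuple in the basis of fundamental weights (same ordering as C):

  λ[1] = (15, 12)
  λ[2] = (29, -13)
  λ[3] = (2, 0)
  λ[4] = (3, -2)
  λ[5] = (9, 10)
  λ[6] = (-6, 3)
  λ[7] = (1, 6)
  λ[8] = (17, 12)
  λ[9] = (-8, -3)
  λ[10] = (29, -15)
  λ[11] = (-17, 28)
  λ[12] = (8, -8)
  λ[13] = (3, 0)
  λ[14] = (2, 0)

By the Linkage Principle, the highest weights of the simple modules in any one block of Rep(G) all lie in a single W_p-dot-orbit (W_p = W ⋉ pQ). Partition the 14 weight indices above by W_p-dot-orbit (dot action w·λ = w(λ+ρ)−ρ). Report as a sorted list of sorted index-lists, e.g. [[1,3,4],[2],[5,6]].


Dynkin diagram of C (from the 2 off-diagonal −1 entries): A_2.

Folding the 14 weights λ_j+ρ into Ā_17 (reps in the given 2-coord order):

  λ_1 → (4, 1)
  λ_2 → (4, 1)
  λ_3 → (3, 1)
  λ_4 → (3, 1)
  λ_5 → (6, 7)
  λ_6 → (4, 1)
  λ_7 → (2, 7)
  λ_8 → (3, 1)
  λ_9 → (2, 7)
  λ_10 → (3, 1)
  λ_11 → (4, 1)
  λ_12 → (2, 7)
  λ_13 → (4, 1)
  λ_14 → (3, 1)

These 14 weights hit 4 W_17-dot-orbits; sizes (5, 5, 1, 3):

[[1, 2, 6, 11, 13], [3, 4, 8, 10, 14], [5], [7, 9, 12]]


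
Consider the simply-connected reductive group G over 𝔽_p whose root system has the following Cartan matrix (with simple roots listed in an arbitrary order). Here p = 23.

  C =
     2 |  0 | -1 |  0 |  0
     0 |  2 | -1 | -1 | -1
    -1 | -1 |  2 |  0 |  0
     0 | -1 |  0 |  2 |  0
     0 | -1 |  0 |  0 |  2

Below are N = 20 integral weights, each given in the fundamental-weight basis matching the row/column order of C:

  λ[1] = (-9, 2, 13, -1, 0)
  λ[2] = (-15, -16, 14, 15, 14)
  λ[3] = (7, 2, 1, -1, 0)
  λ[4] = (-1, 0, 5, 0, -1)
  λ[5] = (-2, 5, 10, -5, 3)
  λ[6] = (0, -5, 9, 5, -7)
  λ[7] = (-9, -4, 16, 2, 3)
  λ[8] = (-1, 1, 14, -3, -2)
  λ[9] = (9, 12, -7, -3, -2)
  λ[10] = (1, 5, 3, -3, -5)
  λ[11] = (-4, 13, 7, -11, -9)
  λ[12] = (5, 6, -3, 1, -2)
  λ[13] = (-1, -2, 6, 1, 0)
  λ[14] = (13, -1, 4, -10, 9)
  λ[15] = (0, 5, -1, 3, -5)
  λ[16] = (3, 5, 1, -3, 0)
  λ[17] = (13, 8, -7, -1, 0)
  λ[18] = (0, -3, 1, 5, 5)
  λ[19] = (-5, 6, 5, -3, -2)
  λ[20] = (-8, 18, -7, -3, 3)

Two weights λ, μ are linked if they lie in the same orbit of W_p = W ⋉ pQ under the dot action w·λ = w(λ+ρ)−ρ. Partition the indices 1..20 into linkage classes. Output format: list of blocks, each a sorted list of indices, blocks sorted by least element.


Dynkin diagram of C (from the 8 off-diagonal −1 entries): D_5.

λ_j+ρ reflected into Ā_23 (⟨·,θ^∨⟩≤23); 5-tuples as given:

  [1] (8, 3, 2, 0, 1);  [2] (0, 1, 6, 1, 0);  [3] (8, 3, 2, 0, 1);  [4] (0, 1, 6, 1, 0);  [5] (1, 2, 0, 4, 4);  [6] (1, 2, 0, 4, 4);  [7] (8, 3, 2, 0, 1);  [8] (0, 1, 6, 1, 0);  [9] (4, 4, 2, 2, 1);  [10] (2, 0, 4, 2, 4);  [11] (3, 4, 1, 6, 4);  [12] (4, 4, 2, 2, 1);  [13] (0, 1, 6, 1, 0);  [14] (8, 3, 2, 0, 1);  [15] (1, 2, 0, 4, 4);  [16] (4, 4, 2, 2, 1);  [17] (8, 3, 2, 0, 1);  [18] (1, 2, 0, 4, 4);  [19] (4, 4, 2, 2, 1);  [20] (2, 0, 4, 2, 4)

Grouping the 20 weights by Ā_23-representative: 6 linkage classes.

[[1, 3, 7, 14, 17], [2, 4, 8, 13], [5, 6, 15, 18], [9, 12, 16, 19], [10, 20], [11]]


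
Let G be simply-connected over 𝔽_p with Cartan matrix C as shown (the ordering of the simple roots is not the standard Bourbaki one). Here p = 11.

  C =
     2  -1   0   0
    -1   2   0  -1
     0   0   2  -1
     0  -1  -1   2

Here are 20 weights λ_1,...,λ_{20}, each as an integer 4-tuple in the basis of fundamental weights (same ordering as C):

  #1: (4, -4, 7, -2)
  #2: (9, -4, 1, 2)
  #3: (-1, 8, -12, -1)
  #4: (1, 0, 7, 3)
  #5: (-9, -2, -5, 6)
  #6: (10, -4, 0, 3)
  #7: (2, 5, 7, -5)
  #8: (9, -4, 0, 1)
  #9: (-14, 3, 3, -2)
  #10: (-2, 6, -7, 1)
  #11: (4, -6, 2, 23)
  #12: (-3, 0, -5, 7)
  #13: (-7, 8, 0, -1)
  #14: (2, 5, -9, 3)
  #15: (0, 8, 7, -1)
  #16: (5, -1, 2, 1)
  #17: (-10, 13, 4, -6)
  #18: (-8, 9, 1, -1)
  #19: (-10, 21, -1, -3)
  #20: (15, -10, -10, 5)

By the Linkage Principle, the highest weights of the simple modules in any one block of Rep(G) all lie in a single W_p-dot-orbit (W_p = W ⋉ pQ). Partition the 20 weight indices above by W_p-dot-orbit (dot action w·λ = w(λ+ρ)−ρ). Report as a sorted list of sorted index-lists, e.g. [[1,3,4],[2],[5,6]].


Type A_4, rank 4, |W|=120; reorder rows/cols to standard.

Each λ_j+ρ reduced to Ā_11; 4-tuples below use C's row order:

  1: (1, 1, 4, 3) · 2: (6, 3, 1, 0) · 3: (2, 0, 0, 9) · 4: (1, 1, 4, 3) · 5: (1, 2, 2, 4) · 6: (6, 3, 1, 0) · 7: (1, 2, 2, 4) · 8: (7, 2, 0, 1) · 9: (1, 1, 4, 3) · 10: (1, 2, 2, 4) · 11: (6, 0, 3, 2) · 12: (1, 1, 4, 3) · 13: (6, 3, 1, 0) · 14: (1, 2, 2, 4) · 15: (6, 3, 1, 0) · 16: (6, 0, 3, 2) · 17: (6, 0, 3, 2) · 18: (6, 3, 1, 0) · 19: (2, 0, 0, 9) · 20: (1, 2, 2, 4)

Grouping the 20 weights by Ā_11-representative: 6 linkage classes.

[[1, 4, 9, 12], [2, 6, 13, 15, 18], [3, 19], [5, 7, 10, 14, 20], [8], [11, 16, 17]]


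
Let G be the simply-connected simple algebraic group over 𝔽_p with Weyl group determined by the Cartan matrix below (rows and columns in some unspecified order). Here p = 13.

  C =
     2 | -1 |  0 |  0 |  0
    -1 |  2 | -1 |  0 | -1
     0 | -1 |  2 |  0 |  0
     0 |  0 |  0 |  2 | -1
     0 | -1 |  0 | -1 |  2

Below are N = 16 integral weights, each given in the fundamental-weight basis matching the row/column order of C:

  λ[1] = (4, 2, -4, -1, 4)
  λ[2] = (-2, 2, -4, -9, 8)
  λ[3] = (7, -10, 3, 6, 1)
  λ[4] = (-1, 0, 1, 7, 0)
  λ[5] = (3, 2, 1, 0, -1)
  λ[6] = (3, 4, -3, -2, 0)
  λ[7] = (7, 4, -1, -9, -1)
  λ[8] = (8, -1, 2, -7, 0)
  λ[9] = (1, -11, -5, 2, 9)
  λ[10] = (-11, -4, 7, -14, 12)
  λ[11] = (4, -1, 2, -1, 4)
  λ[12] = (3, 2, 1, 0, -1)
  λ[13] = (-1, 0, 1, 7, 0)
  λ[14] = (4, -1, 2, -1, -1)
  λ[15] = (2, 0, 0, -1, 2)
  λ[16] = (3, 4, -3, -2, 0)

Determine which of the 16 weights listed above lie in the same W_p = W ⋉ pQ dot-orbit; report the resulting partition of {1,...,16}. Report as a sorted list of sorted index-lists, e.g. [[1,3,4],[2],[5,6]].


Cartan matrix: type D_5 (|W|=1920); un-permuting the 5 rows.

Alcove-folded reps (p=13, 16 weights, presented ϖ-order):

  λ_1+ρ ↦ (5, 0, 3, 0, 0);  λ_2+ρ ↦ (0, 1, 2, 8, 0);  λ_3+ρ ↦ (3, 1, 1, 0, 3);  λ_4+ρ ↦ (0, 1, 2, 8, 0);  λ_5+ρ ↦ (4, 3, 2, 1, 0);  λ_6+ρ ↦ (4, 3, 2, 1, 0);  λ_7+ρ ↦ (5, 0, 3, 0, 0);  λ_8+ρ ↦ (4, 3, 2, 1, 0);  λ_9+ρ ↦ (0, 1, 2, 8, 0);  λ_10+ρ ↦ (5, 0, 3, 0, 0);  λ_11+ρ ↦ (5, 0, 3, 0, 0);  λ_12+ρ ↦ (4, 3, 2, 1, 0);  λ_13+ρ ↦ (0, 1, 2, 8, 0);  λ_14+ρ ↦ (5, 0, 3, 0, 0);  λ_15+ρ ↦ (3, 1, 1, 0, 3);  λ_16+ρ ↦ (4, 3, 2, 1, 0)

Partition of {1..16} into 4 W_13-dot-orbits:

[[1, 7, 10, 11, 14], [2, 4, 9, 13], [3, 15], [5, 6, 8, 12, 16]]


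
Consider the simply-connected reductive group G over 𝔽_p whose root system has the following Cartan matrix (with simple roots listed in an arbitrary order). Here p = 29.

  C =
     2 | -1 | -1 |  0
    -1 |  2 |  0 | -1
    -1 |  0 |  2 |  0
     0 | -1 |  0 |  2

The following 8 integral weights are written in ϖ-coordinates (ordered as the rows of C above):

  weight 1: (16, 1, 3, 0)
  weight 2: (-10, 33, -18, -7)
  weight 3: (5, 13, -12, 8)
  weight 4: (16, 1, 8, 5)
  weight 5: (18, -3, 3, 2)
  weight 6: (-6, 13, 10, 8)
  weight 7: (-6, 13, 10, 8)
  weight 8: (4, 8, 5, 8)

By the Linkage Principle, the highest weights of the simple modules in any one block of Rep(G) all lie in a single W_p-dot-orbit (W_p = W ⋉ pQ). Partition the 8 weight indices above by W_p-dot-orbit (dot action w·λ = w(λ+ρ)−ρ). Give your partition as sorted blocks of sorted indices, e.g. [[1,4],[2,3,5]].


Dynkin diagram of C (from the 6 off-diagonal −1 entries): A_4.

Ā_29 reps of the 8 weights (A_4, coords as presented):

  [1] (17, 2, 4, 1);  [2] (17, 2, 4, 1);  [3] (5, 9, 6, 9);  [4] (17, 2, 4, 1);  [5] (17, 2, 4, 1);  [6] (5, 9, 6, 9);  [7] (5, 9, 6, 9);  [8] (5, 9, 6, 9)

Partition of {1..8} into 2 W_29-dot-orbits:

[[1, 2, 4, 5], [3, 6, 7, 8]]


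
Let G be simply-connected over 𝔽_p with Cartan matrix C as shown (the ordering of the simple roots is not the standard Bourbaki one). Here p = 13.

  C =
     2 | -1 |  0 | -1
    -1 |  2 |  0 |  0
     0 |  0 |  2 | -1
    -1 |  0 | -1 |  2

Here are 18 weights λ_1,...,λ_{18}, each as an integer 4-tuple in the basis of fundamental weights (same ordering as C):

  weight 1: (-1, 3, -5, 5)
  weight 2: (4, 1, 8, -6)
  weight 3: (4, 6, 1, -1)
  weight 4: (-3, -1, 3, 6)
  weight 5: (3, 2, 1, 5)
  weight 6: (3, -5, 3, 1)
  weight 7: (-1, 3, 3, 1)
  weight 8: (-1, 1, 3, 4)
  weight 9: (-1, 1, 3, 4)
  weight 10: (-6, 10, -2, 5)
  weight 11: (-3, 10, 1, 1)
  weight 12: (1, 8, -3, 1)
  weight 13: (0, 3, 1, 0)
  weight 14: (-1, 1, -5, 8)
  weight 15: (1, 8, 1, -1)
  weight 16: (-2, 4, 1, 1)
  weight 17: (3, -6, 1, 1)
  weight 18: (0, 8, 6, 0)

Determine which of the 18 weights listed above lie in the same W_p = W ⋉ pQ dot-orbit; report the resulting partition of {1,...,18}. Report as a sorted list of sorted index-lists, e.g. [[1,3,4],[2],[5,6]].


Dynkin diagram of C (from the 6 off-diagonal −1 entries): A_4.

Alcove-folded reps (p=13, 18 weights, presented ϖ-order):

  1: (0, 4, 4, 2);  2: (0, 2, 4, 5);  3: (5, 6, 1, 0);  4: (0, 2, 4, 5);  5: (4, 1, 0, 6);  6: (0, 4, 4, 2);  7: (0, 4, 4, 2);  8: (0, 2, 4, 5);  9: (0, 2, 4, 5);  10: (5, 6, 1, 0);  11: (2, 9, 2, 0);  12: (2, 9, 2, 0);  13: (1, 4, 2, 1);  14: (0, 2, 4, 5);  15: (2, 9, 2, 0);  16: (1, 4, 2, 1);  17: (1, 4, 2, 1);  18: (1, 4, 2, 1)

The 18 indices split into 6 linkage classes (same alcove rep ⇔ same W_13-dot-orbit):

[[1, 6, 7], [2, 4, 8, 9, 14], [3, 10], [5], [11, 12, 15], [13, 16, 17, 18]]


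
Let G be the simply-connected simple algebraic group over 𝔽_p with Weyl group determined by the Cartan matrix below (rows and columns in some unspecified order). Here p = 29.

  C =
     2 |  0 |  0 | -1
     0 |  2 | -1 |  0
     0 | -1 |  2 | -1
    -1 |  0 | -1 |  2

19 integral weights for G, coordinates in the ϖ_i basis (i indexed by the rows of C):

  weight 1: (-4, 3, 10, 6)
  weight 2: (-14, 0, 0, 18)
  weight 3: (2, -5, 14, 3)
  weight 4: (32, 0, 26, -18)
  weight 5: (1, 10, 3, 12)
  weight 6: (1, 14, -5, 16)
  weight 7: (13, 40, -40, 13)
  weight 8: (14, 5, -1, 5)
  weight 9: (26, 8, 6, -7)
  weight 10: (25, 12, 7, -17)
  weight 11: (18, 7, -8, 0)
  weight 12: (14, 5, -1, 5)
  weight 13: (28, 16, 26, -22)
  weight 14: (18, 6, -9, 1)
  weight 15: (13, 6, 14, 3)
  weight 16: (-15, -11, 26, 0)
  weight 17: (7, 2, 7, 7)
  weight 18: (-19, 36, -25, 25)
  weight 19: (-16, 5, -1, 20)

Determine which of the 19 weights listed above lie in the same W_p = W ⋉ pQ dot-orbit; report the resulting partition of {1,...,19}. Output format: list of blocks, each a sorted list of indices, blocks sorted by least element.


Cartan matrix: type A_4 (|W|=120); un-permuting the 4 rows.

W_29-reps of the 19 weights in Ā_29 (same 4-coord order as C):

    λ_1 → (3, 4, 11, 4)
    λ_2 → (13, 1, 1, 6)
    λ_3 → (3, 4, 11, 4)
    λ_4 → (1, 10, 4, 13)
    λ_5 → (1, 10, 4, 13)
    λ_6 → (1, 10, 4, 13)
    λ_7 → (1, 10, 4, 13)
    λ_8 → (15, 6, 0, 6)
    λ_9 → (13, 1, 1, 6)
    λ_10 → (8, 3, 8, 8)
    λ_11 → (13, 1, 1, 6)
    λ_12 → (15, 6, 0, 6)
    λ_13 → (15, 6, 0, 6)
    λ_14 → (13, 1, 1, 6)
    λ_15 → (3, 4, 11, 4)
    λ_16 → (1, 10, 4, 13)
    λ_17 → (8, 3, 8, 8)
    λ_18 → (8, 3, 8, 8)
    λ_19 → (15, 6, 0, 6)

Grouping the 19 weights by Ā_29-representative: 5 linkage classes.

[[1, 3, 15], [2, 9, 11, 14], [4, 5, 6, 7, 16], [8, 12, 13, 19], [10, 17, 18]]


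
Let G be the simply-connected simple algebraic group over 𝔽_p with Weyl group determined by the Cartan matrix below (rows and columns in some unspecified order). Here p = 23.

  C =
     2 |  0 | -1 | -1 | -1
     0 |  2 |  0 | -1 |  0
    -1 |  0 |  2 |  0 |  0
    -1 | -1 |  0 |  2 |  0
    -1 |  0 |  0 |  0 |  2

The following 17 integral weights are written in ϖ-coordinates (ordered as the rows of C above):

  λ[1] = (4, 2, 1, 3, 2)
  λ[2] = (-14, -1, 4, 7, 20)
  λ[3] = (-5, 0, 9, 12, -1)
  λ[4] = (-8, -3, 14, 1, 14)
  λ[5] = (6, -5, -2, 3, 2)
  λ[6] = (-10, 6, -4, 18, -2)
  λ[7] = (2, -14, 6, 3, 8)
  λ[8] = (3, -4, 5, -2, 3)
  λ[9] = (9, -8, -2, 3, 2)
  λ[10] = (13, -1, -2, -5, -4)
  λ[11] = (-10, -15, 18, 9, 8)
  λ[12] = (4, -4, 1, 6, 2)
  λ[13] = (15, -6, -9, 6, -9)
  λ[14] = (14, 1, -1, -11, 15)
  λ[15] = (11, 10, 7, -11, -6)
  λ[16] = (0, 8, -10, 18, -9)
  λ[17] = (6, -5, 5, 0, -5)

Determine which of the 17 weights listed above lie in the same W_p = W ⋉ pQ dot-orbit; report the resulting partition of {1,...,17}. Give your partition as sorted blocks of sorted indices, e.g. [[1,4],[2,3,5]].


Root system D_5: the 5×5 matrix C matches after relabeling.

Ā_23 reps of the 17 weights (D_5, coords as presented):

    λ_1+ρ ↦ (5, 3, 2, 1, 3)
    λ_2+ρ ↦ (0, 5, 8, 0, 8)
    λ_3+ρ ↦ (0, 1, 6, 3, 4)
    λ_4+ρ ↦ (0, 5, 8, 0, 8)
    λ_5+ρ ↦ (6, 4, 1, 0, 3)
    λ_6+ρ ↦ (6, 4, 1, 0, 3)
    λ_7+ρ ↦ (6, 4, 1, 0, 3)
    λ_8+ρ ↦ (0, 1, 6, 3, 4)
    λ_9+ρ ↦ (6, 4, 1, 0, 3)
    λ_10+ρ ↦ (6, 4, 1, 0, 3)
    λ_11+ρ ↦ (0, 1, 6, 3, 4)
    λ_12+ρ ↦ (5, 3, 2, 1, 3)
    λ_13+ρ ↦ (0, 5, 8, 0, 8)
    λ_14+ρ ↦ (0, 5, 8, 0, 8)
    λ_15+ρ ↦ (3, 1, 5, 2, 2)
    λ_16+ρ ↦ (5, 3, 2, 1, 3)
    λ_17+ρ ↦ (0, 1, 6, 3, 4)

Grouping the 17 weights by Ā_23-representative: 5 linkage classes.

[[1, 12, 16], [2, 4, 13, 14], [3, 8, 11, 17], [5, 6, 7, 9, 10], [15]]


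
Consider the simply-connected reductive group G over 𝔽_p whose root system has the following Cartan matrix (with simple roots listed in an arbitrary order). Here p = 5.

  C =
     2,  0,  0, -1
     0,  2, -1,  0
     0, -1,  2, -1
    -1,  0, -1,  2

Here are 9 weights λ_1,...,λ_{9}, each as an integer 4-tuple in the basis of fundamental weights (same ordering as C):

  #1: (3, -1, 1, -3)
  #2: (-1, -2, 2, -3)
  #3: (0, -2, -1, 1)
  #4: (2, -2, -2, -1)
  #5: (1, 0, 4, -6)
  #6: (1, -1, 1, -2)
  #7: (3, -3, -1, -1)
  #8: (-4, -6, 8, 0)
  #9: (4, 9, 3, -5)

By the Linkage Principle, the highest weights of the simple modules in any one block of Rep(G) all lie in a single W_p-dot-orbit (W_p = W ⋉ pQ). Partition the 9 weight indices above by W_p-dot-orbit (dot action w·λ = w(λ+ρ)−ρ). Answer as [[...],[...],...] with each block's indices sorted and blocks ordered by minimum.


C ↔ A_4 under row/col permutation; |W(A_4)| = 120.

Ā_5 reps of the 9 weights (A_4, coords as presented):

  λ_1+ρ ↦ (2, 0, 0, 2) · λ_2+ρ ↦ (2, 1, 0, 0) · λ_3+ρ ↦ (1, 0, 1, 1) · λ_4+ρ ↦ (1, 0, 1, 1) · λ_5+ρ ↦ (2, 0, 0, 2) · λ_6+ρ ↦ (1, 0, 1, 1) · λ_7+ρ ↦ (2, 0, 0, 2) · λ_8+ρ ↦ (2, 0, 0, 2) · λ_9+ρ ↦ (0, 1, 0, 0)

Grouping the 9 weights by Ā_5-representative: 4 linkage classes.

[[1, 5, 7, 8], [2], [3, 4, 6], [9]]


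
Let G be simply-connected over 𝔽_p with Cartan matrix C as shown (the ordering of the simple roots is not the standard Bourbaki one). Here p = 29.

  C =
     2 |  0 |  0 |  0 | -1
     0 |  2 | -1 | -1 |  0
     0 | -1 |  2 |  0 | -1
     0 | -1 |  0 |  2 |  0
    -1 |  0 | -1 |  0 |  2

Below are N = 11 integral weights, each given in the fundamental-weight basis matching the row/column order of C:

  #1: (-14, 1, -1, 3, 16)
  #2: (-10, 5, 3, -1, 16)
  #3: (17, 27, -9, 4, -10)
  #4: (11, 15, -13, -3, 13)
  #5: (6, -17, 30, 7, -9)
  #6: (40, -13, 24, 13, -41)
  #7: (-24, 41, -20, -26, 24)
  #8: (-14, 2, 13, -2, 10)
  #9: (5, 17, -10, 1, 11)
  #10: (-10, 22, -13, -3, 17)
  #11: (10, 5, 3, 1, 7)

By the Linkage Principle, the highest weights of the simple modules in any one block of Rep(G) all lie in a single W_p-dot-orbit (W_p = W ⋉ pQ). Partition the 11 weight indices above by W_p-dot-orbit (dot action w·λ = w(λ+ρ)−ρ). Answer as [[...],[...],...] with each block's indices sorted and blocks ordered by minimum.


Dynkin diagram of C (from the 8 off-diagonal −1 entries): A_5.

Folding the 11 weights λ_j+ρ into Ā_29 (reps in the given 5-coord order):

  λ_1+ρ ↦ (13, 2, 0, 4, 4) · λ_2+ρ ↦ (9, 6, 4, 0, 8) · λ_3+ρ ↦ (4, 11, 9, 0, 4) · λ_4+ρ ↦ (11, 2, 12, 1, 2) · λ_5+ρ ↦ (1, 8, 7, 6, 6) · λ_6+ρ ↦ (11, 2, 12, 1, 2) · λ_7+ρ ↦ (13, 2, 0, 4, 4) · λ_8+ρ ↦ (11, 2, 12, 1, 2) · λ_9+ρ ↦ (6, 9, 9, 2, 3) · λ_10+ρ ↦ (6, 9, 9, 2, 3) · λ_11+ρ ↦ (9, 6, 4, 0, 8)

6 distinct reps among the 11 weights ⇒ 6 W_29-linkage classes:

[[1, 7], [2, 11], [3], [4, 6, 8], [5], [9, 10]]


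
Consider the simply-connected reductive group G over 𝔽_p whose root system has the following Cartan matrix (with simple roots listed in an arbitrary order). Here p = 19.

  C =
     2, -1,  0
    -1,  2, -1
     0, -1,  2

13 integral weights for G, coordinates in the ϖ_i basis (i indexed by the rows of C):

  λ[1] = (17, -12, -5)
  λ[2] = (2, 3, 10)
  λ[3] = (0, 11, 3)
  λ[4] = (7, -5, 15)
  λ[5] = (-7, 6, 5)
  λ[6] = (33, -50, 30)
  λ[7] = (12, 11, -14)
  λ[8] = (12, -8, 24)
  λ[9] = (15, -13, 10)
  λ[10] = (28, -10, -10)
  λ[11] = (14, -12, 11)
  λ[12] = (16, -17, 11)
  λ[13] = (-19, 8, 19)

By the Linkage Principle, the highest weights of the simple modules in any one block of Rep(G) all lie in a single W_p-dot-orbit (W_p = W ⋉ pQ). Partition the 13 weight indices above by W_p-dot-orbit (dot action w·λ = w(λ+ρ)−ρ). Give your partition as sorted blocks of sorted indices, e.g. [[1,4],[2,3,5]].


Root system A_3: the 3×3 matrix C matches after relabeling.

Each λ_j+ρ reduced to Ā_19; 3-tuples below use C's row order:

  [1] (3, 4, 11);  [2] (3, 4, 11);  [3] (1, 12, 4);  [4] (3, 4, 11);  [5] (6, 1, 6);  [6] (4, 11, 1);  [7] (6, 1, 6);  [8] (6, 1, 6);  [9] (4, 11, 1);  [10] (1, 8, 1);  [11] (4, 11, 1);  [12] (1, 12, 4);  [13] (1, 8, 1)

Partition of {1..13} into 5 W_19-dot-orbits:

[[1, 2, 4], [3, 12], [5, 7, 8], [6, 9, 11], [10, 13]]


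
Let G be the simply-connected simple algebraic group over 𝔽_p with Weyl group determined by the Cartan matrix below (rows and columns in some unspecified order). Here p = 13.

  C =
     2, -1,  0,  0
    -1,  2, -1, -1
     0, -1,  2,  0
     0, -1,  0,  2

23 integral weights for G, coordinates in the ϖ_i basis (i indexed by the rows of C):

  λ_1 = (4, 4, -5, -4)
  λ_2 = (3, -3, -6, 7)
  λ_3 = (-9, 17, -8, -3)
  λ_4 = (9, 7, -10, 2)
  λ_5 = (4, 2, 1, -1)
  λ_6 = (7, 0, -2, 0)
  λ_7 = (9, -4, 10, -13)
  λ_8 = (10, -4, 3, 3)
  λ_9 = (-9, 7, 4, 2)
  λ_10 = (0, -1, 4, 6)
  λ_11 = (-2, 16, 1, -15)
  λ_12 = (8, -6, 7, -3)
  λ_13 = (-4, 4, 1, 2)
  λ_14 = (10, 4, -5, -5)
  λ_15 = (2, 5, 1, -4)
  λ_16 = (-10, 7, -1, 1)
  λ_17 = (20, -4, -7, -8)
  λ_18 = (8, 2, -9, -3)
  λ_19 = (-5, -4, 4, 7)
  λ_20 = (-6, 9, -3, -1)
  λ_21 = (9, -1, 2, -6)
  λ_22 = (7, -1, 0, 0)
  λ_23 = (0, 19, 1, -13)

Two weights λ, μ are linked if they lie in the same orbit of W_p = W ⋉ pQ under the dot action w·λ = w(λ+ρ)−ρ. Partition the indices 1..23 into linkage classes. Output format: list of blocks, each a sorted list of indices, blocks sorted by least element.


C ↔ D_4 under row/col permutation; |W(D_4)| = 192.

Alcove-folded reps (p=13, 23 weights, presented ϖ-order):

  λ_1 → (3, 2, 2, 1) · λ_2 → (3, 2, 2, 1) · λ_3 → (3, 2, 2, 3) · λ_4 → (2, 2, 1, 5) · λ_5 → (5, 3, 2, 0) · λ_6 → (8, 0, 1, 1) · λ_7 → (3, 2, 2, 1) · λ_8 → (8, 0, 1, 1) · λ_9 → (5, 3, 2, 0) · λ_10 → (1, 0, 5, 7) · λ_11 → (2, 2, 1, 5) · λ_12 → (2, 2, 1, 5) · λ_13 → (3, 2, 2, 3) · λ_14 → (8, 0, 1, 1) · λ_15 → (3, 2, 2, 3) · λ_16 → (8, 0, 1, 1) · λ_17 → (3, 2, 2, 1) · λ_18 → (2, 2, 1, 5) · λ_19 → (3, 2, 2, 1) · λ_20 → (5, 3, 2, 0) · λ_21 → (5, 3, 2, 0) · λ_22 → (8, 0, 1, 1) · λ_23 → (2, 2, 1, 5)

Linkage partition of the 23 weights (6 classes, p=13):

[[1, 2, 7, 17, 19], [3, 13, 15], [4, 11, 12, 18, 23], [5, 9, 20, 21], [6, 8, 14, 16, 22], [10]]


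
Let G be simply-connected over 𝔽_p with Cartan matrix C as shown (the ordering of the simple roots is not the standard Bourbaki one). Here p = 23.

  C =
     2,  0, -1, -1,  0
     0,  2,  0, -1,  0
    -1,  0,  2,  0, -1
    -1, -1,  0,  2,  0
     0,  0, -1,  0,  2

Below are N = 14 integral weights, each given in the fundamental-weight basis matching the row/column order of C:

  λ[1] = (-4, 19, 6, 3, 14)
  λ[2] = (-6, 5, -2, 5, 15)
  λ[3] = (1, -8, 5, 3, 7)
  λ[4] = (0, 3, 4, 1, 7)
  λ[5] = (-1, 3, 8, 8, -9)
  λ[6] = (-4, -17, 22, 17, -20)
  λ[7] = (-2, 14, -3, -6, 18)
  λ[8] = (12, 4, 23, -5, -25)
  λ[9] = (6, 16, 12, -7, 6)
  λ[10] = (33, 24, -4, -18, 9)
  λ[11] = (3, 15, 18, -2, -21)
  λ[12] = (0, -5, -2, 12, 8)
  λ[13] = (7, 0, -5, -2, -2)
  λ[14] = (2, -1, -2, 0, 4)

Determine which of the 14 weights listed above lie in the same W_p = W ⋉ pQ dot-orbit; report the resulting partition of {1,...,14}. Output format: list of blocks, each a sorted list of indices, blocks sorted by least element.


Dynkin diagram of C (from the 8 off-diagonal −1 entries): A_5.

Folding the 14 weights λ_j+ρ into Ā_23 (reps in the given 5-coord order):

  λ_1 → (2, 0, 1, 1, 4);  λ_2 → (1, 6, 5, 0, 10);  λ_3 → (1, 4, 5, 2, 8);  λ_4 → (1, 4, 5, 2, 8);  λ_5 → (0, 4, 1, 9, 8);  λ_6 → (2, 0, 1, 1, 4);  λ_7 → (1, 4, 5, 2, 8);  λ_8 → (0, 4, 1, 9, 8);  λ_9 → (1, 4, 5, 2, 8);  λ_10 → (1, 4, 5, 2, 8);  λ_11 → (2, 0, 1, 1, 4);  λ_12 → (0, 4, 1, 9, 8);  λ_13 → (2, 0, 1, 1, 4);  λ_14 → (2, 0, 1, 1, 4)

Linkage partition of the 14 weights (4 classes, p=23):

[[1, 6, 11, 13, 14], [2], [3, 4, 7, 9, 10], [5, 8, 12]]


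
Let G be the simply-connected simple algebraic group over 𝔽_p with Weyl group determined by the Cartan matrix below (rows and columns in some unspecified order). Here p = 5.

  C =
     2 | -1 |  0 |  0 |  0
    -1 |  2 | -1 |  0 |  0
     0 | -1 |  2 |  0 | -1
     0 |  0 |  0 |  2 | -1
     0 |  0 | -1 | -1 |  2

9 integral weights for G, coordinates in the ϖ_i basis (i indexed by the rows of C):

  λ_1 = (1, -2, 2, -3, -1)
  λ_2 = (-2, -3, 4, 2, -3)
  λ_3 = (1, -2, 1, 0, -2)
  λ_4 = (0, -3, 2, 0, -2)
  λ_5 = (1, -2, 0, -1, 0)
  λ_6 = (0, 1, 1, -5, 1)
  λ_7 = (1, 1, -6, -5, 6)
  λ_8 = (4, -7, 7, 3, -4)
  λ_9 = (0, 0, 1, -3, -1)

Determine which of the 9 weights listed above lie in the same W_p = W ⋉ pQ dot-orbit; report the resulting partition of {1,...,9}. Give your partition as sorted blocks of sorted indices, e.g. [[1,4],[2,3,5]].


Dynkin diagram of C (from the 8 off-diagonal −1 entries): A_5.

Alcove-folded reps (p=5, 9 weights, presented ϖ-order):

  λ_1 → (1, 1, 0, 0, 2) · λ_2 → (1, 1, 0, 0, 2) · λ_3 → (1, 1, 0, 0, 1) · λ_4 → (1, 1, 0, 0, 1) · λ_5 → (1, 1, 0, 0, 1) · λ_6 → (1, 1, 0, 0, 2) · λ_7 → (1, 1, 0, 0, 2) · λ_8 → (1, 1, 0, 0, 1) · λ_9 → (1, 1, 0, 0, 2)

Linkage partition of the 9 weights (2 classes, p=5):

[[1, 2, 6, 7, 9], [3, 4, 5, 8]]


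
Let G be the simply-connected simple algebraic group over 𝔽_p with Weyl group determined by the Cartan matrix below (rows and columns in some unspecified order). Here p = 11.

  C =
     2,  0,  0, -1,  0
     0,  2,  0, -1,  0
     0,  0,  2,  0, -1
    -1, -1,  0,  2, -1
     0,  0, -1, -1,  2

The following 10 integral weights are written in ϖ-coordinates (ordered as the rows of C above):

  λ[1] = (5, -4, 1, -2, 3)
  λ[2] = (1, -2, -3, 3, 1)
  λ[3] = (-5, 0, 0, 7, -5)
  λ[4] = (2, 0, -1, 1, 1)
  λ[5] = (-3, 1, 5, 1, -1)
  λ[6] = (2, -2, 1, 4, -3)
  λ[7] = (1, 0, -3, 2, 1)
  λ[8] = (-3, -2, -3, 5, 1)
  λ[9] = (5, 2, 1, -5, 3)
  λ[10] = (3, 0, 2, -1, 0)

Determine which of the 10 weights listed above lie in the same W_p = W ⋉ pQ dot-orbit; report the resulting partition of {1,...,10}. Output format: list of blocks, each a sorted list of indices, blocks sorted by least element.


C ↔ D_5 under row/col permutation; |W(D_5)| = 1920.

W_11-reps of the 10 weights in Ā_11 (same 5-coord order as C):

    λ_1 → (2, 1, 2, 3, 0)
    λ_2 → (2, 1, 2, 3, 0)
    λ_3 → (4, 1, 3, 0, 1)
    λ_4 → (3, 1, 0, 2, 1)
    λ_5 → (2, 2, 6, 0, 0)
    λ_6 → (3, 1, 0, 2, 1)
    λ_7 → (2, 1, 2, 3, 0)
    λ_8 → (2, 1, 2, 3, 0)
    λ_9 → (2, 1, 2, 3, 0)
    λ_10 → (4, 1, 3, 0, 1)

4 distinct reps among the 10 weights ⇒ 4 W_11-linkage classes:

[[1, 2, 7, 8, 9], [3, 10], [4, 6], [5]]


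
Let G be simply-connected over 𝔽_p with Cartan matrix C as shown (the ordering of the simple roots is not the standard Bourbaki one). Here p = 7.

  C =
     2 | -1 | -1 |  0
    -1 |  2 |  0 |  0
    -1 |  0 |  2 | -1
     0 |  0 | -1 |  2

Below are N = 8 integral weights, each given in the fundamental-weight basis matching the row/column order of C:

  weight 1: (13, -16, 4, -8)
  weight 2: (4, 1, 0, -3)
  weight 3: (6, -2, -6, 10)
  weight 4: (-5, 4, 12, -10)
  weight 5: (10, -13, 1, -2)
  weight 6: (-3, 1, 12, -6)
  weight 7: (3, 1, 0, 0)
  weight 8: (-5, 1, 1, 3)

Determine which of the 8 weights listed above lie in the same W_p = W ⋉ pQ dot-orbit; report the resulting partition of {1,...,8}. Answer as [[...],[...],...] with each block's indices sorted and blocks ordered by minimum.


Cartan matrix: type A_4 (|W|=120); un-permuting the 4 rows.

W_7-reps of the 8 weights in Ā_7 (same 4-coord order as C):

  λ_1+ρ ↦ (0, 4, 2, 0) · λ_2+ρ ↦ (4, 1, 1, 0) · λ_3+ρ ↦ (4, 1, 1, 0) · λ_4+ρ ↦ (0, 4, 2, 0) · λ_5+ρ ↦ (4, 1, 1, 0) · λ_6+ρ ↦ (4, 1, 1, 0) · λ_7+ρ ↦ (4, 1, 1, 0) · λ_8+ρ ↦ (0, 2, 2, 2)

Linkage partition of the 8 weights (3 classes, p=7):

[[1, 4], [2, 3, 5, 6, 7], [8]]
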